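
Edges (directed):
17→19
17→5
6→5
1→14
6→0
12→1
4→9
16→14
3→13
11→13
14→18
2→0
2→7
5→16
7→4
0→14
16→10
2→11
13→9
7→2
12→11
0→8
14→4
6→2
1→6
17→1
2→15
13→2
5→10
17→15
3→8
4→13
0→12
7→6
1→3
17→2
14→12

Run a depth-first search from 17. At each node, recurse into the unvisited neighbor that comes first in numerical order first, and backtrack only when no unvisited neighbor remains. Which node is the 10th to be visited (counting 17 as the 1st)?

Visit 17
17 → 1
1 → 3
3 → 8
3 → 13
13 → 2
2 → 0
0 → 12
12 → 11
0 → 14
14 → 4
4 → 9
14 → 18
2 → 7
7 → 6
6 → 5
5 → 10
5 → 16
2 → 15
17 → 19

Visit order: 17, 1, 3, 8, 13, 2, 0, 12, 11, 14, 4, 9, 18, 7, 6, 5, 10, 16, 15, 19

14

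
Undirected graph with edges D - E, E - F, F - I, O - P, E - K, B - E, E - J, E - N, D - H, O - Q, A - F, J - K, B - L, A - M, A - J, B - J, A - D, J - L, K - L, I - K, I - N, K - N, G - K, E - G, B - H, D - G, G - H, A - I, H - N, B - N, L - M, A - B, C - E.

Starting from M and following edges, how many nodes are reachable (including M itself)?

BFS from M visits: M, A, L, B, D, F, I, J, K, E, H, N, G, C
Reachable nodes: 14 of 17 total.

14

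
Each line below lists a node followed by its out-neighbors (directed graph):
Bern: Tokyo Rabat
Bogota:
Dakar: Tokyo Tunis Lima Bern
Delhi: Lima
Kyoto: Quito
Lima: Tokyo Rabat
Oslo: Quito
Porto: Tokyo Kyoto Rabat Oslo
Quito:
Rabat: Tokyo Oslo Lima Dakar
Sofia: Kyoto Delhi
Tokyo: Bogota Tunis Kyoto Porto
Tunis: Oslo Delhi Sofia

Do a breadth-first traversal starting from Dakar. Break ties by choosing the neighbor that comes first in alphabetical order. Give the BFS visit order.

Visit Dakar; enqueue Bern, Lima, Tokyo, Tunis → queue [Bern, Lima, Tokyo, Tunis]
Visit Bern; enqueue Rabat → queue [Lima, Tokyo, Tunis, Rabat]
Visit Lima → queue [Tokyo, Tunis, Rabat]
Visit Tokyo; enqueue Bogota, Kyoto, Porto → queue [Tunis, Rabat, Bogota, Kyoto, Porto]
Visit Tunis; enqueue Delhi, Oslo, Sofia → queue [Rabat, Bogota, Kyoto, Porto, Delhi, Oslo, Sofia]
Visit Rabat → queue [Bogota, Kyoto, Porto, Delhi, Oslo, Sofia]
Visit Bogota → queue [Kyoto, Porto, Delhi, Oslo, Sofia]
Visit Kyoto; enqueue Quito → queue [Porto, Delhi, Oslo, Sofia, Quito]
Visit Porto → queue [Delhi, Oslo, Sofia, Quito]
Visit Delhi → queue [Oslo, Sofia, Quito]
Visit Oslo → queue [Sofia, Quito]
Visit Sofia → queue [Quito]
Visit Quito → queue []

Dakar -> Bern -> Lima -> Tokyo -> Tunis -> Rabat -> Bogota -> Kyoto -> Porto -> Delhi -> Oslo -> Sofia -> Quito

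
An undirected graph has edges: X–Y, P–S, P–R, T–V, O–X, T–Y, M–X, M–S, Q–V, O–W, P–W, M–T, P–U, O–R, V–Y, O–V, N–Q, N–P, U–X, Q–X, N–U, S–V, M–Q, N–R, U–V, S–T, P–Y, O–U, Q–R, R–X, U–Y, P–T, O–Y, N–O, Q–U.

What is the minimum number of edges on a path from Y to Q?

Level 0: Y
Level 1: O, P, T, U, V, X
Level 2: M, N, Q, R, S, W
Q first appears at level 2.

2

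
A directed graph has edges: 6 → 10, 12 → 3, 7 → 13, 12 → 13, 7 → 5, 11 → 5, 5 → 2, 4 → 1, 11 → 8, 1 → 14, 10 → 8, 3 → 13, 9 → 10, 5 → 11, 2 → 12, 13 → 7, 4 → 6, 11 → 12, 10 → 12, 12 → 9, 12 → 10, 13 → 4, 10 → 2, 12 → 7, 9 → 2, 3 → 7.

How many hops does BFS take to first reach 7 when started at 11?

2

Level 0: 11
Level 1: 5, 8, 12
Level 2: 2, 3, 7, 9, 10, 13
Level 3: 4
Level 4: 1, 6
Level 5: 14
7 first appears at level 2.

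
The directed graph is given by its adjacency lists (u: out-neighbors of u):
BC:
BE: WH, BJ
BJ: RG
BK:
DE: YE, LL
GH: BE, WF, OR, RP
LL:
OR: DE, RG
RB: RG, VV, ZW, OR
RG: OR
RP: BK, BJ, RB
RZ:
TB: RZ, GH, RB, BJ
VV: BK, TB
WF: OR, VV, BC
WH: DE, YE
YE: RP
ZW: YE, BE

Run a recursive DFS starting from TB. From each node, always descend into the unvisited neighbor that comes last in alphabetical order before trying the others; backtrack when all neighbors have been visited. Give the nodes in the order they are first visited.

Visit TB
TB → RZ
TB → RB
RB → ZW
ZW → YE
YE → RP
RP → BK
RP → BJ
BJ → RG
RG → OR
OR → DE
DE → LL
ZW → BE
BE → WH
RB → VV
TB → GH
GH → WF
WF → BC

TB RZ RB ZW YE RP BK BJ RG OR DE LL BE WH VV GH WF BC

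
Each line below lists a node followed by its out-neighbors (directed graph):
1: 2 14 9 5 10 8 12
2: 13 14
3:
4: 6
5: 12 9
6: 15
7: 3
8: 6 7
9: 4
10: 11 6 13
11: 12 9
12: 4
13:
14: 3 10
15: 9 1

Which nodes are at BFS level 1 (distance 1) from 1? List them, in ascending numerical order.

2, 5, 8, 9, 10, 12, 14

Level 0: 1
Level 1: 2, 5, 8, 9, 10, 12, 14
Level 2: 3, 4, 6, 7, 11, 13
Level 3: 15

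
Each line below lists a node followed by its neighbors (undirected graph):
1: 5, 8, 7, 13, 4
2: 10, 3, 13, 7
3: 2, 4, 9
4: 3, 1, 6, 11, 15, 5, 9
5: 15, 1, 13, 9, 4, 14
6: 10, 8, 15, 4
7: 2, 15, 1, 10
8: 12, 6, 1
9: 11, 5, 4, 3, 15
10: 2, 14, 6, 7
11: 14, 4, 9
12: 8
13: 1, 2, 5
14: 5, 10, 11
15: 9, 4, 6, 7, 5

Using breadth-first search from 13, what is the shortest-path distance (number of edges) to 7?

Level 0: 13
Level 1: 1, 2, 5
Level 2: 3, 4, 7, 8, 9, 10, 14, 15
Level 3: 6, 11, 12
7 first appears at level 2.

2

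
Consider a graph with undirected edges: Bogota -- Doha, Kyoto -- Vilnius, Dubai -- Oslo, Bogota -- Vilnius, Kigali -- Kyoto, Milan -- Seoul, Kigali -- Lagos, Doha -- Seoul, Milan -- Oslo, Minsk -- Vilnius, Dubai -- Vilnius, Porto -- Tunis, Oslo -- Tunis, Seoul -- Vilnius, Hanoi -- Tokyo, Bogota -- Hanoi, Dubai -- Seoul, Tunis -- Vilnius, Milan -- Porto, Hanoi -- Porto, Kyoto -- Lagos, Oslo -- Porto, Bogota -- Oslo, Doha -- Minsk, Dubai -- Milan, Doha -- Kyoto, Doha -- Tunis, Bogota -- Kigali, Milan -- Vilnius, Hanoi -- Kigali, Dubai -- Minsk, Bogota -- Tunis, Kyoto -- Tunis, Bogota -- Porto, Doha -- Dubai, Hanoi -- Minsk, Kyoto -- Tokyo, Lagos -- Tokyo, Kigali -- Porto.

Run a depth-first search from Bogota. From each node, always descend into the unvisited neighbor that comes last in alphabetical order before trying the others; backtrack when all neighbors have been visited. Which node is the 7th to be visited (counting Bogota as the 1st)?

Visit Bogota
Bogota → Vilnius
Vilnius → Tunis
Tunis → Porto
Porto → Oslo
Oslo → Milan
Milan → Seoul
Seoul → Dubai
Dubai → Minsk
Minsk → Hanoi
Hanoi → Tokyo
Tokyo → Lagos
Lagos → Kyoto
Kyoto → Kigali
Kyoto → Doha

Visit order: Bogota, Vilnius, Tunis, Porto, Oslo, Milan, Seoul, Dubai, Minsk, Hanoi, Tokyo, Lagos, Kyoto, Kigali, Doha

Seoul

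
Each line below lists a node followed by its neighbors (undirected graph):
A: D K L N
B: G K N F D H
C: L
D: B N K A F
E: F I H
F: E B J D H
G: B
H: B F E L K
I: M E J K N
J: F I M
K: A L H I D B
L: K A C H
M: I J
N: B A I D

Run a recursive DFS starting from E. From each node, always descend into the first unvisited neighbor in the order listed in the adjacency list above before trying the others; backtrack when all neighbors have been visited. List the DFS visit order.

E, F, B, G, K, A, D, N, I, M, J, L, C, H

Visit E
E → F
F → B
B → G
B → K
K → A
A → D
D → N
N → I
I → M
M → J
A → L
L → C
L → H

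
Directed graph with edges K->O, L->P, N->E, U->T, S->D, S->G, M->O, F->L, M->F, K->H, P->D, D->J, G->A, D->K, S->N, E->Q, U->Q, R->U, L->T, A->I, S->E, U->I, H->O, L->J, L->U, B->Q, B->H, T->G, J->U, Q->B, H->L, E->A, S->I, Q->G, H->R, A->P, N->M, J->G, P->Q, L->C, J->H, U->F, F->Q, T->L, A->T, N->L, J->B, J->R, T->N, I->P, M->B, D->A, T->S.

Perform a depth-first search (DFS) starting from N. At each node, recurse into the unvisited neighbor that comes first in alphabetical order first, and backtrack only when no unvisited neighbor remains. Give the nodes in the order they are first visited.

N, E, A, I, P, D, J, B, H, L, C, T, G, S, U, F, Q, O, R, K, M

Visit N
N → E
E → A
A → I
I → P
P → D
D → J
J → B
B → H
H → L
L → C
L → T
T → G
T → S
L → U
U → F
F → Q
H → O
H → R
D → K
N → M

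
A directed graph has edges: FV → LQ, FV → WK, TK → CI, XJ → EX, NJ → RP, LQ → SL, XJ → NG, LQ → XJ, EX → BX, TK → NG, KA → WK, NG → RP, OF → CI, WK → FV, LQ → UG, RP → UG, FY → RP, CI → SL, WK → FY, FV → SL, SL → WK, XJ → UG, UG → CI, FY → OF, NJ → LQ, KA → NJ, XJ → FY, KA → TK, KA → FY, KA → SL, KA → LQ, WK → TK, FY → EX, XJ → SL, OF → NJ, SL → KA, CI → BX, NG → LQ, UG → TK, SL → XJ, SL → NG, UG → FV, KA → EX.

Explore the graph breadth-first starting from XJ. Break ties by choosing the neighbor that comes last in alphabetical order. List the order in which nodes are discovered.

XJ UG SL NG FY EX TK FV CI WK KA RP LQ OF BX NJ

Visit XJ; enqueue UG, SL, NG, FY, EX → queue [UG, SL, NG, FY, EX]
Visit UG; enqueue TK, FV, CI → queue [SL, NG, FY, EX, TK, FV, CI]
Visit SL; enqueue WK, KA → queue [NG, FY, EX, TK, FV, CI, WK, KA]
Visit NG; enqueue RP, LQ → queue [FY, EX, TK, FV, CI, WK, KA, RP, LQ]
Visit FY; enqueue OF → queue [EX, TK, FV, CI, WK, KA, RP, LQ, OF]
Visit EX; enqueue BX → queue [TK, FV, CI, WK, KA, RP, LQ, OF, BX]
Visit TK → queue [FV, CI, WK, KA, RP, LQ, OF, BX]
Visit FV → queue [CI, WK, KA, RP, LQ, OF, BX]
Visit CI → queue [WK, KA, RP, LQ, OF, BX]
Visit WK → queue [KA, RP, LQ, OF, BX]
Visit KA; enqueue NJ → queue [RP, LQ, OF, BX, NJ]
Visit RP → queue [LQ, OF, BX, NJ]
Visit LQ → queue [OF, BX, NJ]
Visit OF → queue [BX, NJ]
Visit BX → queue [NJ]
Visit NJ → queue []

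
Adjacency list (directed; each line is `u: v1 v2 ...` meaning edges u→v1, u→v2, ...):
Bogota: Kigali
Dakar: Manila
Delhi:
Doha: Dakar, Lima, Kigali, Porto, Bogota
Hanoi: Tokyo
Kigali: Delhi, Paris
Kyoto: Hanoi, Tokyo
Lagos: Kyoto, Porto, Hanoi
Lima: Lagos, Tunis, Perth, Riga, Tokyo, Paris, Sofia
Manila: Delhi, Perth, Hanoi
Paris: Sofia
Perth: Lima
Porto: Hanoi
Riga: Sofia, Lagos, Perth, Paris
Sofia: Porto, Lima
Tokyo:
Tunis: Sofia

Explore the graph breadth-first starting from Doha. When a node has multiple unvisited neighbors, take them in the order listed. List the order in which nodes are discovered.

Doha, Dakar, Lima, Kigali, Porto, Bogota, Manila, Lagos, Tunis, Perth, Riga, Tokyo, Paris, Sofia, Delhi, Hanoi, Kyoto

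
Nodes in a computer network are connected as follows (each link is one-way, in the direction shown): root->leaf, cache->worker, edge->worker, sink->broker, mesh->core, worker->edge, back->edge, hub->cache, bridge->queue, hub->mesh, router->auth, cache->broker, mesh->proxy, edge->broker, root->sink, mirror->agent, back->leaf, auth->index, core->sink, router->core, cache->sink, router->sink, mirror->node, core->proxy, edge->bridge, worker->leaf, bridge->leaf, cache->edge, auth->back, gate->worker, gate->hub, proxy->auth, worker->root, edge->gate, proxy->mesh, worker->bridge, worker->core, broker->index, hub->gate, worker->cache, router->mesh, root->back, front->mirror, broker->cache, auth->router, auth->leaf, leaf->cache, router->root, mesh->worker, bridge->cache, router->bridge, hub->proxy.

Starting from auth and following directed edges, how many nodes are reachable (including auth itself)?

BFS from auth visits: auth, back, index, leaf, router, edge, cache, bridge, core, mesh, root, sink, broker, gate, worker, queue, proxy, hub
Reachable nodes: 18 of 22 total.

18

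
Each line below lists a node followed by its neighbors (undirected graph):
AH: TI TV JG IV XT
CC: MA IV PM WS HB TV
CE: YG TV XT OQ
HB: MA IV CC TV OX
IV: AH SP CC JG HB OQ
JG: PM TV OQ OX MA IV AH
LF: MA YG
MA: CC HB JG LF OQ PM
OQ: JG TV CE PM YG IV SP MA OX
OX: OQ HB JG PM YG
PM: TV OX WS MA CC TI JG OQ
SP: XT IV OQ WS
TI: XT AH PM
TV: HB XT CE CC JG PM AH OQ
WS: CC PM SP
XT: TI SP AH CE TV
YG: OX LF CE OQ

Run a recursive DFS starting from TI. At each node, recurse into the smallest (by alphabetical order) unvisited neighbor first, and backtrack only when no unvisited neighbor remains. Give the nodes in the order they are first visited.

Visit TI
TI → AH
AH → IV
IV → CC
CC → HB
HB → MA
MA → JG
JG → OQ
OQ → CE
CE → TV
TV → PM
PM → OX
OX → YG
YG → LF
PM → WS
WS → SP
SP → XT

TI, AH, IV, CC, HB, MA, JG, OQ, CE, TV, PM, OX, YG, LF, WS, SP, XT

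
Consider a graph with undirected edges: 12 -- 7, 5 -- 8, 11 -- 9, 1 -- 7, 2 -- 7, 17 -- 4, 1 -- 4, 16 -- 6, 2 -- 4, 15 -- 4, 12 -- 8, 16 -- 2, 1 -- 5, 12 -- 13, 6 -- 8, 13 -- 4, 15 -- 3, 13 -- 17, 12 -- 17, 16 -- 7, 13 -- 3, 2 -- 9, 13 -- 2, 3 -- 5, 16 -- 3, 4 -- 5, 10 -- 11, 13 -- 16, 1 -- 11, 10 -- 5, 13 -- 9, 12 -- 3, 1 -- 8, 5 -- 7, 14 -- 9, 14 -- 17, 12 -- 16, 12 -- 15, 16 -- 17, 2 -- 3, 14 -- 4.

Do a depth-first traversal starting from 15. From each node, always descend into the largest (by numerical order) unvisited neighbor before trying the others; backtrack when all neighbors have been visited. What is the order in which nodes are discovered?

15 → 12 → 17 → 16 → 13 → 9 → 14 → 4 → 5 → 10 → 11 → 1 → 8 → 6 → 7 → 2 → 3

Visit 15
15 → 12
12 → 17
17 → 16
16 → 13
13 → 9
9 → 14
14 → 4
4 → 5
5 → 10
10 → 11
11 → 1
1 → 8
8 → 6
1 → 7
7 → 2
2 → 3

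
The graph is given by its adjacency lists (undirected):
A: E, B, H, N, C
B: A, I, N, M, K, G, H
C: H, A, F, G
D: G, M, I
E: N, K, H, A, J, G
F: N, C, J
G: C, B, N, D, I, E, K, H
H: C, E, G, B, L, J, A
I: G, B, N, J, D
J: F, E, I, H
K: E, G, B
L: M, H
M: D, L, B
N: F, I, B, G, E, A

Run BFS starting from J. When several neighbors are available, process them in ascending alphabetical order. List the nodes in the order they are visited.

Visit J; enqueue E, F, H, I → queue [E, F, H, I]
Visit E; enqueue A, G, K, N → queue [F, H, I, A, G, K, N]
Visit F; enqueue C → queue [H, I, A, G, K, N, C]
Visit H; enqueue B, L → queue [I, A, G, K, N, C, B, L]
Visit I; enqueue D → queue [A, G, K, N, C, B, L, D]
Visit A → queue [G, K, N, C, B, L, D]
Visit G → queue [K, N, C, B, L, D]
Visit K → queue [N, C, B, L, D]
Visit N → queue [C, B, L, D]
Visit C → queue [B, L, D]
Visit B; enqueue M → queue [L, D, M]
Visit L → queue [D, M]
Visit D → queue [M]
Visit M → queue []

J -> E -> F -> H -> I -> A -> G -> K -> N -> C -> B -> L -> D -> M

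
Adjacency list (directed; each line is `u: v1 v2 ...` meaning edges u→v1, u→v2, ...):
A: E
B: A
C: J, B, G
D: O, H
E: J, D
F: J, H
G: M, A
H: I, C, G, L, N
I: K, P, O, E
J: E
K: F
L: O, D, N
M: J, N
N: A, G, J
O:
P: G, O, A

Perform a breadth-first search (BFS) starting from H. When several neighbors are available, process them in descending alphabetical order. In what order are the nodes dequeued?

H -> N -> L -> I -> G -> C -> J -> A -> O -> D -> P -> K -> E -> M -> B -> F

Visit H; enqueue N, L, I, G, C → queue [N, L, I, G, C]
Visit N; enqueue J, A → queue [L, I, G, C, J, A]
Visit L; enqueue O, D → queue [I, G, C, J, A, O, D]
Visit I; enqueue P, K, E → queue [G, C, J, A, O, D, P, K, E]
Visit G; enqueue M → queue [C, J, A, O, D, P, K, E, M]
Visit C; enqueue B → queue [J, A, O, D, P, K, E, M, B]
Visit J → queue [A, O, D, P, K, E, M, B]
Visit A → queue [O, D, P, K, E, M, B]
Visit O → queue [D, P, K, E, M, B]
Visit D → queue [P, K, E, M, B]
Visit P → queue [K, E, M, B]
Visit K; enqueue F → queue [E, M, B, F]
Visit E → queue [M, B, F]
Visit M → queue [B, F]
Visit B → queue [F]
Visit F → queue []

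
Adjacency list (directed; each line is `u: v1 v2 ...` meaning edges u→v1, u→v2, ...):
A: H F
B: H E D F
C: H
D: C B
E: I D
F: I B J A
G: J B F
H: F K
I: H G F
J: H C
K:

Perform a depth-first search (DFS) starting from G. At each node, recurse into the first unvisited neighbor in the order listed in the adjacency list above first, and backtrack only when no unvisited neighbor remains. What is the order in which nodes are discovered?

Visit G
G → J
J → H
H → F
F → I
F → B
B → E
E → D
D → C
F → A
H → K

G -> J -> H -> F -> I -> B -> E -> D -> C -> A -> K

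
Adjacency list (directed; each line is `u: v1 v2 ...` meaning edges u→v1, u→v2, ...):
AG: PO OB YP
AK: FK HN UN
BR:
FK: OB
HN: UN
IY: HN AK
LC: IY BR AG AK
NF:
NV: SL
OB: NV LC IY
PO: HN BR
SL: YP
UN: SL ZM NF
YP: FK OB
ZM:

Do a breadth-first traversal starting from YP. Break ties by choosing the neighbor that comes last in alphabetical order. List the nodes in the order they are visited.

Visit YP; enqueue OB, FK → queue [OB, FK]
Visit OB; enqueue NV, LC, IY → queue [FK, NV, LC, IY]
Visit FK → queue [NV, LC, IY]
Visit NV; enqueue SL → queue [LC, IY, SL]
Visit LC; enqueue BR, AK, AG → queue [IY, SL, BR, AK, AG]
Visit IY; enqueue HN → queue [SL, BR, AK, AG, HN]
Visit SL → queue [BR, AK, AG, HN]
Visit BR → queue [AK, AG, HN]
Visit AK; enqueue UN → queue [AG, HN, UN]
Visit AG; enqueue PO → queue [HN, UN, PO]
Visit HN → queue [UN, PO]
Visit UN; enqueue ZM, NF → queue [PO, ZM, NF]
Visit PO → queue [ZM, NF]
Visit ZM → queue [NF]
Visit NF → queue []

YP OB FK NV LC IY SL BR AK AG HN UN PO ZM NF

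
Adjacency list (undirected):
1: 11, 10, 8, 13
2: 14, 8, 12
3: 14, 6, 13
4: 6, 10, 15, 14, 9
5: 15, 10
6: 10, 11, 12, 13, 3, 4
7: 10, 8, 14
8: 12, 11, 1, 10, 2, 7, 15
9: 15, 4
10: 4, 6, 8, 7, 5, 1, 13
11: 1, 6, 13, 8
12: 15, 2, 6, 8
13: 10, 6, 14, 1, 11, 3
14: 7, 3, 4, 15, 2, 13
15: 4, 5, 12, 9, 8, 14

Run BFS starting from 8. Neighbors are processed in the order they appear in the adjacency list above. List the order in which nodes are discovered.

Visit 8; enqueue 12, 11, 1, 10, 2, 7, 15 → queue [12, 11, 1, 10, 2, 7, 15]
Visit 12; enqueue 6 → queue [11, 1, 10, 2, 7, 15, 6]
Visit 11; enqueue 13 → queue [1, 10, 2, 7, 15, 6, 13]
Visit 1 → queue [10, 2, 7, 15, 6, 13]
Visit 10; enqueue 4, 5 → queue [2, 7, 15, 6, 13, 4, 5]
Visit 2; enqueue 14 → queue [7, 15, 6, 13, 4, 5, 14]
Visit 7 → queue [15, 6, 13, 4, 5, 14]
Visit 15; enqueue 9 → queue [6, 13, 4, 5, 14, 9]
Visit 6; enqueue 3 → queue [13, 4, 5, 14, 9, 3]
Visit 13 → queue [4, 5, 14, 9, 3]
Visit 4 → queue [5, 14, 9, 3]
Visit 5 → queue [14, 9, 3]
Visit 14 → queue [9, 3]
Visit 9 → queue [3]
Visit 3 → queue []

8, 12, 11, 1, 10, 2, 7, 15, 6, 13, 4, 5, 14, 9, 3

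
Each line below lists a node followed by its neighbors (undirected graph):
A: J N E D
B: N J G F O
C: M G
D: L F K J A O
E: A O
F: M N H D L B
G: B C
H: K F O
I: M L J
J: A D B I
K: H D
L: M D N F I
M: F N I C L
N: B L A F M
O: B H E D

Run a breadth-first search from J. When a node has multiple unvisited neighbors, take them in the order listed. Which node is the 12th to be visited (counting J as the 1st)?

G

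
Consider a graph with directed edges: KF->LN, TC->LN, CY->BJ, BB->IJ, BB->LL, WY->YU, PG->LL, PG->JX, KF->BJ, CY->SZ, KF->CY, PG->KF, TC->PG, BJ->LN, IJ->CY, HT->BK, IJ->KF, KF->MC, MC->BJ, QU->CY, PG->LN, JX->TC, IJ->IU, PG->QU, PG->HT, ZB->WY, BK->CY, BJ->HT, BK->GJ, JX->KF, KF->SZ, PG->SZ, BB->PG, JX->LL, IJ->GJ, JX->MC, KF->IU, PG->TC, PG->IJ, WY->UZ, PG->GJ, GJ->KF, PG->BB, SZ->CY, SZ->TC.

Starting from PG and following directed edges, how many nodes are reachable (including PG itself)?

BFS from PG visits: PG, TC, SZ, QU, LN, LL, KF, JX, IJ, HT, GJ, BB, CY, MC, IU, BJ, BK
Reachable nodes: 17 of 21 total.

17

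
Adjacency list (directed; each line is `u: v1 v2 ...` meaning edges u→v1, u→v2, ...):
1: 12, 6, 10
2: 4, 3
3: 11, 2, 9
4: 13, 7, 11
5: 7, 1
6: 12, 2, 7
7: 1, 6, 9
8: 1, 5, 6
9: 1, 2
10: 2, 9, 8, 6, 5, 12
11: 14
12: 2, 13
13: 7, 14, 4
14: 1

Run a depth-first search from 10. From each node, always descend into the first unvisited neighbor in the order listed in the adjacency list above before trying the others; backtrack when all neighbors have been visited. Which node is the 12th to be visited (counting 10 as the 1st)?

Visit 10
10 → 2
2 → 4
4 → 13
13 → 7
7 → 1
1 → 12
1 → 6
7 → 9
13 → 14
4 → 11
2 → 3
10 → 8
8 → 5

Visit order: 10, 2, 4, 13, 7, 1, 12, 6, 9, 14, 11, 3, 8, 5

3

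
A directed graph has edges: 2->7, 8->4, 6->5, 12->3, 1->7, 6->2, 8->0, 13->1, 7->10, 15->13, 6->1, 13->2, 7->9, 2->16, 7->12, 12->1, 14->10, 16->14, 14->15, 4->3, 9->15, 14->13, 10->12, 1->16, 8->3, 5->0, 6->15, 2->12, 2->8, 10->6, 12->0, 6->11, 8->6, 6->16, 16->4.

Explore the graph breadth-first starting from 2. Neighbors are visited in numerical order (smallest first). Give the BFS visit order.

2, 7, 8, 12, 16, 9, 10, 0, 3, 4, 6, 1, 14, 15, 5, 11, 13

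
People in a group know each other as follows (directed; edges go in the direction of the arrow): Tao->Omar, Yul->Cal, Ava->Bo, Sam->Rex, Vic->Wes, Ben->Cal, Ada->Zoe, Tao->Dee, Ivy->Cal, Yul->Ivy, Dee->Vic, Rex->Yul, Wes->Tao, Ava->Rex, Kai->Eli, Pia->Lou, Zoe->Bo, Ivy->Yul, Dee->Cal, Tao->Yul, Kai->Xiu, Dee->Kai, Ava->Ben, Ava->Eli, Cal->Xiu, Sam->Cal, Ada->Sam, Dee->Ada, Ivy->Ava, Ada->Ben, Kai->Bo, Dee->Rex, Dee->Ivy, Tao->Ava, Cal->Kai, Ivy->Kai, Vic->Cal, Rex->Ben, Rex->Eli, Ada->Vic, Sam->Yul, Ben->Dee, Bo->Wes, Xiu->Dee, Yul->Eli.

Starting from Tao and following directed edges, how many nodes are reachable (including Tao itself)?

18

BFS from Tao visits: Tao, Ava, Dee, Omar, Yul, Ben, Bo, Eli, Rex, Ada, Cal, Ivy, Kai, Vic, Wes, Sam, Zoe, Xiu
Reachable nodes: 18 of 20 total.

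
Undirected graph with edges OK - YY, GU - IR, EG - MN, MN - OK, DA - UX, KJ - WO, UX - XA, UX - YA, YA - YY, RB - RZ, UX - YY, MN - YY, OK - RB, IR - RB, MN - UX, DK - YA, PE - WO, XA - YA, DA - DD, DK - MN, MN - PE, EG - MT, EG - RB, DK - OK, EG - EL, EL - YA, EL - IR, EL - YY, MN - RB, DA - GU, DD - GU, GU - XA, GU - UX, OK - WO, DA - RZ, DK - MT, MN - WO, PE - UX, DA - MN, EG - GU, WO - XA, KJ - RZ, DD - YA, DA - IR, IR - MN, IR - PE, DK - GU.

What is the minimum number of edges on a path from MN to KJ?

2

Level 0: MN
Level 1: DA, DK, EG, IR, OK, PE, RB, UX, WO, YY
Level 2: DD, EL, GU, KJ, MT, RZ, XA, YA
KJ first appears at level 2.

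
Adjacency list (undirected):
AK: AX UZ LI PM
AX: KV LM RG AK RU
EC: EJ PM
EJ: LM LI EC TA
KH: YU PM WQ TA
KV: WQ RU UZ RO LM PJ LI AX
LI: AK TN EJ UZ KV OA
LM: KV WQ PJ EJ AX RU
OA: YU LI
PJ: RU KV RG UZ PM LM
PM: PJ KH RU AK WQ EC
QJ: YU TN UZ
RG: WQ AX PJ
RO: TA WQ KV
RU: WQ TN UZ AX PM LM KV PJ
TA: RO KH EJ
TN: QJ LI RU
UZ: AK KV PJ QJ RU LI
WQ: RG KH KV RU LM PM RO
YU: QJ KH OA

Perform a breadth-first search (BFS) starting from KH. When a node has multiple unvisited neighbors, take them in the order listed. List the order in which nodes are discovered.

Visit KH; enqueue YU, PM, WQ, TA → queue [YU, PM, WQ, TA]
Visit YU; enqueue QJ, OA → queue [PM, WQ, TA, QJ, OA]
Visit PM; enqueue PJ, RU, AK, EC → queue [WQ, TA, QJ, OA, PJ, RU, AK, EC]
Visit WQ; enqueue RG, KV, LM, RO → queue [TA, QJ, OA, PJ, RU, AK, EC, RG, KV, LM, RO]
Visit TA; enqueue EJ → queue [QJ, OA, PJ, RU, AK, EC, RG, KV, LM, RO, EJ]
Visit QJ; enqueue TN, UZ → queue [OA, PJ, RU, AK, EC, RG, KV, LM, RO, EJ, TN, UZ]
Visit OA; enqueue LI → queue [PJ, RU, AK, EC, RG, KV, LM, RO, EJ, TN, UZ, LI]
Visit PJ → queue [RU, AK, EC, RG, KV, LM, RO, EJ, TN, UZ, LI]
Visit RU; enqueue AX → queue [AK, EC, RG, KV, LM, RO, EJ, TN, UZ, LI, AX]
Visit AK → queue [EC, RG, KV, LM, RO, EJ, TN, UZ, LI, AX]
Visit EC → queue [RG, KV, LM, RO, EJ, TN, UZ, LI, AX]
Visit RG → queue [KV, LM, RO, EJ, TN, UZ, LI, AX]
Visit KV → queue [LM, RO, EJ, TN, UZ, LI, AX]
Visit LM → queue [RO, EJ, TN, UZ, LI, AX]
Visit RO → queue [EJ, TN, UZ, LI, AX]
Visit EJ → queue [TN, UZ, LI, AX]
Visit TN → queue [UZ, LI, AX]
Visit UZ → queue [LI, AX]
Visit LI → queue [AX]
Visit AX → queue []

KH -> YU -> PM -> WQ -> TA -> QJ -> OA -> PJ -> RU -> AK -> EC -> RG -> KV -> LM -> RO -> EJ -> TN -> UZ -> LI -> AX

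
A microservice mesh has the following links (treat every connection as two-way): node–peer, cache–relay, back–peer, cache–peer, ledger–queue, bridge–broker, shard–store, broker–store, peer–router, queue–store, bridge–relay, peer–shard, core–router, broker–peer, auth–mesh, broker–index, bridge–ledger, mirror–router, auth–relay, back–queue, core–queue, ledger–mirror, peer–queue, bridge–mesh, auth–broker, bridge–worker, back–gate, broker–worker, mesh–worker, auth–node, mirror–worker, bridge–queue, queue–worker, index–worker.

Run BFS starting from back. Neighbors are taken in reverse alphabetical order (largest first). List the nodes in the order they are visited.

Visit back; enqueue queue, peer, gate → queue [queue, peer, gate]
Visit queue; enqueue worker, store, ledger, core, bridge → queue [peer, gate, worker, store, ledger, core, bridge]
Visit peer; enqueue shard, router, node, cache, broker → queue [gate, worker, store, ledger, core, bridge, shard, router, node, cache, broker]
Visit gate → queue [worker, store, ledger, core, bridge, shard, router, node, cache, broker]
Visit worker; enqueue mirror, mesh, index → queue [store, ledger, core, bridge, shard, router, node, cache, broker, mirror, mesh, index]
Visit store → queue [ledger, core, bridge, shard, router, node, cache, broker, mirror, mesh, index]
Visit ledger → queue [core, bridge, shard, router, node, cache, broker, mirror, mesh, index]
Visit core → queue [bridge, shard, router, node, cache, broker, mirror, mesh, index]
Visit bridge; enqueue relay → queue [shard, router, node, cache, broker, mirror, mesh, index, relay]
Visit shard → queue [router, node, cache, broker, mirror, mesh, index, relay]
Visit router → queue [node, cache, broker, mirror, mesh, index, relay]
Visit node; enqueue auth → queue [cache, broker, mirror, mesh, index, relay, auth]
Visit cache → queue [broker, mirror, mesh, index, relay, auth]
Visit broker → queue [mirror, mesh, index, relay, auth]
Visit mirror → queue [mesh, index, relay, auth]
Visit mesh → queue [index, relay, auth]
Visit index → queue [relay, auth]
Visit relay → queue [auth]
Visit auth → queue []

back, queue, peer, gate, worker, store, ledger, core, bridge, shard, router, node, cache, broker, mirror, mesh, index, relay, auth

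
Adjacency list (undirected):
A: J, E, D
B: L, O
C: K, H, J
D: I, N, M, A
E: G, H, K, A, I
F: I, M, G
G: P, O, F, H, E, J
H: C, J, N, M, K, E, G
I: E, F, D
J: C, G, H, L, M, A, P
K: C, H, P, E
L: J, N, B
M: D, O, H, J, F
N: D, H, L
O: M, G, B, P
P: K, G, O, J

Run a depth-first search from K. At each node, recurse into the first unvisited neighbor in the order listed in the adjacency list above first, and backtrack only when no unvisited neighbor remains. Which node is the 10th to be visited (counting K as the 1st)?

Visit K
K → C
C → H
H → J
J → G
G → P
P → O
O → M
M → D
D → I
I → E
E → A
I → F
D → N
N → L
L → B

Visit order: K, C, H, J, G, P, O, M, D, I, E, A, F, N, L, B

I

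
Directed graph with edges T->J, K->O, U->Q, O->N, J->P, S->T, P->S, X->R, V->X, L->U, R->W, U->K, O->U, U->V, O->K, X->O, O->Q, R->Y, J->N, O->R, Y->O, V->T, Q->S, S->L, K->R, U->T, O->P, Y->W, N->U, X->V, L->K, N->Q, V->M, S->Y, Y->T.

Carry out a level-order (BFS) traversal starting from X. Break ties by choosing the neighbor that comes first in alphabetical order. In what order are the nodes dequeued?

Visit X; enqueue O, R, V → queue [O, R, V]
Visit O; enqueue K, N, P, Q, U → queue [R, V, K, N, P, Q, U]
Visit R; enqueue W, Y → queue [V, K, N, P, Q, U, W, Y]
Visit V; enqueue M, T → queue [K, N, P, Q, U, W, Y, M, T]
Visit K → queue [N, P, Q, U, W, Y, M, T]
Visit N → queue [P, Q, U, W, Y, M, T]
Visit P; enqueue S → queue [Q, U, W, Y, M, T, S]
Visit Q → queue [U, W, Y, M, T, S]
Visit U → queue [W, Y, M, T, S]
Visit W → queue [Y, M, T, S]
Visit Y → queue [M, T, S]
Visit M → queue [T, S]
Visit T; enqueue J → queue [S, J]
Visit S; enqueue L → queue [J, L]
Visit J → queue [L]
Visit L → queue []

X -> O -> R -> V -> K -> N -> P -> Q -> U -> W -> Y -> M -> T -> S -> J -> L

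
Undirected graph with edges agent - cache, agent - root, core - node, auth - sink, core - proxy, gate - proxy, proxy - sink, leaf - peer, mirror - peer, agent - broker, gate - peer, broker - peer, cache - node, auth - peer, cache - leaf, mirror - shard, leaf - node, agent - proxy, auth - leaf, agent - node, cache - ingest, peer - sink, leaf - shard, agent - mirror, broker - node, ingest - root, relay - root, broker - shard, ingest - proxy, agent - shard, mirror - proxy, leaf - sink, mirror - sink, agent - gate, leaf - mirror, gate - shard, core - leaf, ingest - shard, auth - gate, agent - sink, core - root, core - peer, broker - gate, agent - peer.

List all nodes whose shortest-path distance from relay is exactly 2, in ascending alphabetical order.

agent, core, ingest

Level 0: relay
Level 1: root
Level 2: agent, core, ingest
Level 3: broker, cache, gate, leaf, mirror, node, peer, proxy, shard, sink
Level 4: auth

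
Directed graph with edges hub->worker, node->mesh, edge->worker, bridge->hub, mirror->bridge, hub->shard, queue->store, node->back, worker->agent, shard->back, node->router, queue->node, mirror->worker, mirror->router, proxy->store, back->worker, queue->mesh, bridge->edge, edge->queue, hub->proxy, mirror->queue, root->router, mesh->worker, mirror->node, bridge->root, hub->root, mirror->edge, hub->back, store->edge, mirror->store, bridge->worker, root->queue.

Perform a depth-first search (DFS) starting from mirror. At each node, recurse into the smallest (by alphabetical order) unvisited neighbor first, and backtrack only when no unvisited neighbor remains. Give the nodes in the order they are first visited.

Visit mirror
mirror → bridge
bridge → edge
edge → queue
queue → mesh
mesh → worker
worker → agent
queue → node
node → back
node → router
queue → store
bridge → hub
hub → proxy
hub → root
hub → shard

mirror → bridge → edge → queue → mesh → worker → agent → node → back → router → store → hub → proxy → root → shard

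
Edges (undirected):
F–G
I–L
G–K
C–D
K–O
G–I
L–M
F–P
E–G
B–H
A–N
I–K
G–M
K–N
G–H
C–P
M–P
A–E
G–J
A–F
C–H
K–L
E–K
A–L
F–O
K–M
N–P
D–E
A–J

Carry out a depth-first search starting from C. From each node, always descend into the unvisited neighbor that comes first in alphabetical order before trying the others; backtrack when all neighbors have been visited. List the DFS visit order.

C, D, E, A, F, G, H, B, I, K, L, M, P, N, O, J

Visit C
C → D
D → E
E → A
A → F
F → G
G → H
H → B
G → I
I → K
K → L
L → M
M → P
P → N
K → O
G → J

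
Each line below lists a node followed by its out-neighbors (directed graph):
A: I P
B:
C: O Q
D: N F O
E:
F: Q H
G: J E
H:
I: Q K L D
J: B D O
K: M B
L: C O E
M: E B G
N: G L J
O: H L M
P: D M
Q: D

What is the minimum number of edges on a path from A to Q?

Level 0: A
Level 1: I, P
Level 2: D, K, L, M, Q
Level 3: B, C, E, F, G, N, O
Level 4: H, J
Q first appears at level 2.

2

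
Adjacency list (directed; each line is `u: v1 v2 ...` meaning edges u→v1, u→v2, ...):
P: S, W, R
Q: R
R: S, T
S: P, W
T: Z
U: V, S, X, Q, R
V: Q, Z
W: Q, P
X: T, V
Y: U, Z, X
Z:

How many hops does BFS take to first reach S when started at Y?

Level 0: Y
Level 1: U, X, Z
Level 2: Q, R, S, T, V
Level 3: P, W
S first appears at level 2.

2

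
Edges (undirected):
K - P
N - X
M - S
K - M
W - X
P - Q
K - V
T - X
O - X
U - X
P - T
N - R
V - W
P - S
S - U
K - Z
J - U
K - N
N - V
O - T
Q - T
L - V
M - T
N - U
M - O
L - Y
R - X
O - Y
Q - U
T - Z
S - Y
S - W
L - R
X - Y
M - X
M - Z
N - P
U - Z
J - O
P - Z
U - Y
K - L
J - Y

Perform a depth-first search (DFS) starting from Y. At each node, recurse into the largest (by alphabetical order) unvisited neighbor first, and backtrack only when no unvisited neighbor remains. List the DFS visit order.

Visit Y
Y → X
X → W
W → V
V → N
N → U
U → Z
Z → T
T → Q
Q → P
P → S
S → M
M → O
O → J
M → K
K → L
L → R

Y → X → W → V → N → U → Z → T → Q → P → S → M → O → J → K → L → R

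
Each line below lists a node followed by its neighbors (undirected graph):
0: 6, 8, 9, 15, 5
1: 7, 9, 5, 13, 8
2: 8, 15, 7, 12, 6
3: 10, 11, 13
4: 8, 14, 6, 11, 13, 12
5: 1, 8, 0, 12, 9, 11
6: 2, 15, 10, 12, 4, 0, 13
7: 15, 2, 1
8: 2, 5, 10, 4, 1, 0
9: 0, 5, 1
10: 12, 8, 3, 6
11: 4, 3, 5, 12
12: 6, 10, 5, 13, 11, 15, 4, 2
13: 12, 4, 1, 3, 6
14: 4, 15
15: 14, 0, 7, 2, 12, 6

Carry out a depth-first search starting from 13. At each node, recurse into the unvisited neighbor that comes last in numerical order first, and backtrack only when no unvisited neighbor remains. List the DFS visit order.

13 -> 12 -> 15 -> 14 -> 4 -> 11 -> 5 -> 9 -> 1 -> 8 -> 10 -> 6 -> 2 -> 7 -> 0 -> 3

Visit 13
13 → 12
12 → 15
15 → 14
14 → 4
4 → 11
11 → 5
5 → 9
9 → 1
1 → 8
8 → 10
10 → 6
6 → 2
2 → 7
6 → 0
10 → 3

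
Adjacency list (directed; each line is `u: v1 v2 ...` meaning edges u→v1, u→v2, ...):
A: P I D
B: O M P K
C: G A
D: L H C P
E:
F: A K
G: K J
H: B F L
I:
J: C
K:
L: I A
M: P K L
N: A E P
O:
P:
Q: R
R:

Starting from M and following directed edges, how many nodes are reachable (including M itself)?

BFS from M visits: M, P, K, L, I, A, D, H, C, B, F, G, O, J
Reachable nodes: 14 of 18 total.

14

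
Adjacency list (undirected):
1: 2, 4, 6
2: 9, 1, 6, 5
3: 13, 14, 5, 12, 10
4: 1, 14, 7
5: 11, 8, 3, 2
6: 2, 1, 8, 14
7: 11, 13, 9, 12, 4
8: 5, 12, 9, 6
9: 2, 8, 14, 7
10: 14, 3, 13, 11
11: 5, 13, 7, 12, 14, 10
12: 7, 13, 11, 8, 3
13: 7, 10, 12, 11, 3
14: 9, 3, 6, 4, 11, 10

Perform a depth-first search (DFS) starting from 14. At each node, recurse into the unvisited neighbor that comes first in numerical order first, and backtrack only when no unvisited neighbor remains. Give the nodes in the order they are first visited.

Visit 14
14 → 3
3 → 5
5 → 2
2 → 1
1 → 4
4 → 7
7 → 9
9 → 8
8 → 6
8 → 12
12 → 11
11 → 10
10 → 13

14, 3, 5, 2, 1, 4, 7, 9, 8, 6, 12, 11, 10, 13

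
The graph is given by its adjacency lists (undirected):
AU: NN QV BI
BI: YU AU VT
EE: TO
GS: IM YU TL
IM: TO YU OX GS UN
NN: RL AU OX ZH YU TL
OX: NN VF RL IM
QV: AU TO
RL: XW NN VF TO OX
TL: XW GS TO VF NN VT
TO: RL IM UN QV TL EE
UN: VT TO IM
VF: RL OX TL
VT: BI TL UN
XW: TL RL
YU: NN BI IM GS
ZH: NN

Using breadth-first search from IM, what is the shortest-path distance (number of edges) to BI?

Level 0: IM
Level 1: GS, OX, TO, UN, YU
Level 2: BI, EE, NN, QV, RL, TL, VF, VT
Level 3: AU, XW, ZH
BI first appears at level 2.

2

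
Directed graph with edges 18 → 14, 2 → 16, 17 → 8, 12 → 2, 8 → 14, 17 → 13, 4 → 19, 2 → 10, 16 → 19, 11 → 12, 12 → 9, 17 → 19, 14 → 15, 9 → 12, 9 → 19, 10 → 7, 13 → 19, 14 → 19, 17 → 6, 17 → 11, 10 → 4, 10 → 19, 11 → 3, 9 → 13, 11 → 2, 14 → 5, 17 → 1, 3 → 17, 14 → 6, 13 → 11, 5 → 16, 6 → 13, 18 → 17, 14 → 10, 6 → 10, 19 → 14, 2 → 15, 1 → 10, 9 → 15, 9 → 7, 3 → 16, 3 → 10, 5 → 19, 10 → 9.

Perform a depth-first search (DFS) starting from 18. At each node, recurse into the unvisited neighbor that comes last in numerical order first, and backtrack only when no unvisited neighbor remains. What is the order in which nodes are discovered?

18, 17, 19, 14, 15, 10, 9, 13, 11, 12, 2, 16, 3, 7, 4, 6, 5, 8, 1

Visit 18
18 → 17
17 → 19
19 → 14
14 → 15
14 → 10
10 → 9
9 → 13
13 → 11
11 → 12
12 → 2
2 → 16
11 → 3
9 → 7
10 → 4
14 → 6
14 → 5
17 → 8
17 → 1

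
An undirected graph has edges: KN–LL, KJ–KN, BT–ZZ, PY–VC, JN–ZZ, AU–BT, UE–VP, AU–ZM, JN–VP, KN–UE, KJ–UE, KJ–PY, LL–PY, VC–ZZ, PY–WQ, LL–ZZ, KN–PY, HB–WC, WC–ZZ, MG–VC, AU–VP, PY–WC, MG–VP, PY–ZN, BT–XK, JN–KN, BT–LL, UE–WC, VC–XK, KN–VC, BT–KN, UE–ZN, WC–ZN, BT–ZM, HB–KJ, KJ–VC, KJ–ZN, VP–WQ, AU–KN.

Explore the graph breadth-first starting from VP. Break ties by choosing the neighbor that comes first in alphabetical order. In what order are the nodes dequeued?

Visit VP; enqueue AU, JN, MG, UE, WQ → queue [AU, JN, MG, UE, WQ]
Visit AU; enqueue BT, KN, ZM → queue [JN, MG, UE, WQ, BT, KN, ZM]
Visit JN; enqueue ZZ → queue [MG, UE, WQ, BT, KN, ZM, ZZ]
Visit MG; enqueue VC → queue [UE, WQ, BT, KN, ZM, ZZ, VC]
Visit UE; enqueue KJ, WC, ZN → queue [WQ, BT, KN, ZM, ZZ, VC, KJ, WC, ZN]
Visit WQ; enqueue PY → queue [BT, KN, ZM, ZZ, VC, KJ, WC, ZN, PY]
Visit BT; enqueue LL, XK → queue [KN, ZM, ZZ, VC, KJ, WC, ZN, PY, LL, XK]
Visit KN → queue [ZM, ZZ, VC, KJ, WC, ZN, PY, LL, XK]
Visit ZM → queue [ZZ, VC, KJ, WC, ZN, PY, LL, XK]
Visit ZZ → queue [VC, KJ, WC, ZN, PY, LL, XK]
Visit VC → queue [KJ, WC, ZN, PY, LL, XK]
Visit KJ; enqueue HB → queue [WC, ZN, PY, LL, XK, HB]
Visit WC → queue [ZN, PY, LL, XK, HB]
Visit ZN → queue [PY, LL, XK, HB]
Visit PY → queue [LL, XK, HB]
Visit LL → queue [XK, HB]
Visit XK → queue [HB]
Visit HB → queue []

VP, AU, JN, MG, UE, WQ, BT, KN, ZM, ZZ, VC, KJ, WC, ZN, PY, LL, XK, HB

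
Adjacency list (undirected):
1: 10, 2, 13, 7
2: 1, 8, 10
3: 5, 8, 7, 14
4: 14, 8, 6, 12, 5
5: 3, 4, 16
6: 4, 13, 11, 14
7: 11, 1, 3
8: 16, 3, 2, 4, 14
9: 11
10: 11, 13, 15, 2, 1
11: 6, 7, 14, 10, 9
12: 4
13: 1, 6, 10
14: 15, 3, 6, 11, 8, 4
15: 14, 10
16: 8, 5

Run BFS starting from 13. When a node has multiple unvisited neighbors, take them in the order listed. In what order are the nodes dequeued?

13, 1, 6, 10, 2, 7, 4, 11, 14, 15, 8, 3, 12, 5, 9, 16

Visit 13; enqueue 1, 6, 10 → queue [1, 6, 10]
Visit 1; enqueue 2, 7 → queue [6, 10, 2, 7]
Visit 6; enqueue 4, 11, 14 → queue [10, 2, 7, 4, 11, 14]
Visit 10; enqueue 15 → queue [2, 7, 4, 11, 14, 15]
Visit 2; enqueue 8 → queue [7, 4, 11, 14, 15, 8]
Visit 7; enqueue 3 → queue [4, 11, 14, 15, 8, 3]
Visit 4; enqueue 12, 5 → queue [11, 14, 15, 8, 3, 12, 5]
Visit 11; enqueue 9 → queue [14, 15, 8, 3, 12, 5, 9]
Visit 14 → queue [15, 8, 3, 12, 5, 9]
Visit 15 → queue [8, 3, 12, 5, 9]
Visit 8; enqueue 16 → queue [3, 12, 5, 9, 16]
Visit 3 → queue [12, 5, 9, 16]
Visit 12 → queue [5, 9, 16]
Visit 5 → queue [9, 16]
Visit 9 → queue [16]
Visit 16 → queue []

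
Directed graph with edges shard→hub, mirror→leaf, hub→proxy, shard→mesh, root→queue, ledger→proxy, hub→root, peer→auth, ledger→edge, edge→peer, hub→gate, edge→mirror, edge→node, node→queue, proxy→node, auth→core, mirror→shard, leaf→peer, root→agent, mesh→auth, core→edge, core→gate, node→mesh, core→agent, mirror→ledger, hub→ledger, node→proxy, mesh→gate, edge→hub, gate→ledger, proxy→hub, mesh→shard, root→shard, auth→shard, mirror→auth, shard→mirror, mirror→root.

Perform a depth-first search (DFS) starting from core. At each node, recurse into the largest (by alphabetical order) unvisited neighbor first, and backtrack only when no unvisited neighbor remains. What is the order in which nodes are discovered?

Visit core
core → gate
gate → ledger
ledger → proxy
proxy → node
node → queue
node → mesh
mesh → shard
shard → mirror
mirror → root
root → agent
mirror → leaf
leaf → peer
peer → auth
shard → hub
ledger → edge

core gate ledger proxy node queue mesh shard mirror root agent leaf peer auth hub edge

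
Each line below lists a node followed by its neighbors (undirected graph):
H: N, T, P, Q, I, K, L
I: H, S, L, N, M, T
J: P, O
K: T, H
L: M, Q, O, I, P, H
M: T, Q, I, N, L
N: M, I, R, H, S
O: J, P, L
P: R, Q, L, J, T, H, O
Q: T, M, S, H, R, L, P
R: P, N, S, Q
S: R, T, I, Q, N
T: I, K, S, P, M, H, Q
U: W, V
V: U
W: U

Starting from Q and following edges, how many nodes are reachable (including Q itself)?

BFS from Q visits: Q, T, M, S, H, R, L, P, I, K, N, O, J
Reachable nodes: 13 of 16 total.

13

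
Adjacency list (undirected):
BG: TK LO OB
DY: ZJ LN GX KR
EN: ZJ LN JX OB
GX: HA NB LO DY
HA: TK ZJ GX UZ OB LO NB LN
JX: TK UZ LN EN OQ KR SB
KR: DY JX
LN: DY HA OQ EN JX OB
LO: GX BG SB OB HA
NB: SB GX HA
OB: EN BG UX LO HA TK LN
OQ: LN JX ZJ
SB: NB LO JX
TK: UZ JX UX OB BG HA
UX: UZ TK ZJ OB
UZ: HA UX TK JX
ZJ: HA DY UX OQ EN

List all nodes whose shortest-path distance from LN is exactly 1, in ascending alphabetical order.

DY, EN, HA, JX, OB, OQ

Level 0: LN
Level 1: DY, EN, HA, JX, OB, OQ
Level 2: BG, GX, KR, LO, NB, SB, TK, UX, UZ, ZJ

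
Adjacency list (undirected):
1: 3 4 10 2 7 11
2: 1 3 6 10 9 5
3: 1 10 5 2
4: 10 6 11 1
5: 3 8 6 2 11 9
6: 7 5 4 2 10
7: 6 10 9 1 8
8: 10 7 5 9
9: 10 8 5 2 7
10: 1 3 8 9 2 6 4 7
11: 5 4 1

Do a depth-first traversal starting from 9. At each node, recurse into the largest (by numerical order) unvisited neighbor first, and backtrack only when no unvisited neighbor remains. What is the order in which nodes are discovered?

Visit 9
9 → 10
10 → 8
8 → 7
7 → 6
6 → 5
5 → 11
11 → 4
4 → 1
1 → 3
3 → 2

9 10 8 7 6 5 11 4 1 3 2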